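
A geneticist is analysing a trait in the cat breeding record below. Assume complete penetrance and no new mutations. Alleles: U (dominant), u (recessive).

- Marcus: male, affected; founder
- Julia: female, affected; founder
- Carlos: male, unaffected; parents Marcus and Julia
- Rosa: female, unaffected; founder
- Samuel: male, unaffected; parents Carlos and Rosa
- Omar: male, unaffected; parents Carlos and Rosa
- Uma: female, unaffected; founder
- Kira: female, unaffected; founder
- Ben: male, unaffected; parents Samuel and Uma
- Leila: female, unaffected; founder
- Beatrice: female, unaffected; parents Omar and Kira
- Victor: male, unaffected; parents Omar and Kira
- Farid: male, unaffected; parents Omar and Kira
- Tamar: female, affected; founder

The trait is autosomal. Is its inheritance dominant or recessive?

dominant

Marcus and Julia are both affected yet have an unaffected child Carlos. Under a recessive model two affected parents are homozygous and every child would be affected, so the trait cannot be recessive.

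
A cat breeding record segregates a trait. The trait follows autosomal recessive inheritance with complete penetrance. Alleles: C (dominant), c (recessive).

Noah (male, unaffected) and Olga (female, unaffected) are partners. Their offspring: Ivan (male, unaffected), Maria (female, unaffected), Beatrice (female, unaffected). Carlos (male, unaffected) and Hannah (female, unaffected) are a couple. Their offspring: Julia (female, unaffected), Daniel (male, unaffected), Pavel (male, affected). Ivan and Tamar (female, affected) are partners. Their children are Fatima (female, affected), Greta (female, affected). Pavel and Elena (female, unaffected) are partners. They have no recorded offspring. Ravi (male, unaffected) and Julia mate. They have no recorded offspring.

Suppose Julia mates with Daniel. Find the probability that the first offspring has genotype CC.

4/9

Carlos is unaffected so carries C and passed c to Pavel (cc), so Carlos is Cc.
Hannah is unaffected so carries C and passed c to Pavel (cc), so Hannah is Cc.
Julia is an unaffected offspring of Carlos (Cc) × Hannah (Cc), whose cross gives 1/4 CC : 1/2 Cc : 1/4 cc; conditioning on being unaffected, Julia is CC with probability 1/3, Cc with probability 2/3.
Daniel is an unaffected offspring of Carlos (Cc) × Hannah (Cc), whose cross gives 1/4 CC : 1/2 Cc : 1/4 cc; conditioning on being unaffected, Daniel is CC with probability 1/3, Cc with probability 2/3.
Summing over parental genotype combinations, P(offspring has genotype CC) = 1/9·1 + 2/9·1/2 + 2/9·1/2 + 4/9·1/4 = 4/9.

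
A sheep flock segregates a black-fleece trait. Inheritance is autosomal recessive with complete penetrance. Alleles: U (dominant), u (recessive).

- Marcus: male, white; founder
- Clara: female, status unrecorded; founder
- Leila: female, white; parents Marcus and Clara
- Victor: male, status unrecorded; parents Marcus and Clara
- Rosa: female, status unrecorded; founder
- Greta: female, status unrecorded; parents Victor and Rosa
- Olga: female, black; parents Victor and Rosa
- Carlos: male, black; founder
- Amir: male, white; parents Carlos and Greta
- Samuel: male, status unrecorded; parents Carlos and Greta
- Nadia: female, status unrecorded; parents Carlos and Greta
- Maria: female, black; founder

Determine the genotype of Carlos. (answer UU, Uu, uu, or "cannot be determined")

Carlos is black, so Carlos is uu.

uu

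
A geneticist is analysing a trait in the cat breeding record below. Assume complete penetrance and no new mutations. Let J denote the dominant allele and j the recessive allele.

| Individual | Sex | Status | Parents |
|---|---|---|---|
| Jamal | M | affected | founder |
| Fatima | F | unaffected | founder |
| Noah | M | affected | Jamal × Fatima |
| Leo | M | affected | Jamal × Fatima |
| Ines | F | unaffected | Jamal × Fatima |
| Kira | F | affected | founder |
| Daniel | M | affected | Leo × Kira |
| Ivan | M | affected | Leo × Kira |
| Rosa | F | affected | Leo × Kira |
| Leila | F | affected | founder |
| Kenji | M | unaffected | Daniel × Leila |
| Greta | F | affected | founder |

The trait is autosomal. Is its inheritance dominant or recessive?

dominant

Daniel and Leila are both affected yet have an unaffected child Kenji. Under a recessive model two affected parents are homozygous and every child would be affected, so the trait cannot be recessive.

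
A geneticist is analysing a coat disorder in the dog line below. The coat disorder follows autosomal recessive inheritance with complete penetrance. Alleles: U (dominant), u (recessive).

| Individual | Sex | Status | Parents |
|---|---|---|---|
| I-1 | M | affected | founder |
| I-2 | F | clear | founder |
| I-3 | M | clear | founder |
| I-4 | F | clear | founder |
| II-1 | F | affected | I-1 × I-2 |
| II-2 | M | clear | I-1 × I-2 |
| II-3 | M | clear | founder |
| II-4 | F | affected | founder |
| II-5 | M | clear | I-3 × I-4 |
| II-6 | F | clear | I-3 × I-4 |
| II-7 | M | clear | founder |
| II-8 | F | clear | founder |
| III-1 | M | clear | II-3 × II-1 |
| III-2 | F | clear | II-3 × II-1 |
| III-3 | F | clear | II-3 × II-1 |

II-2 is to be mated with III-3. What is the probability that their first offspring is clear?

II-2 is clear so carries U and received u from I-1 (uu), so II-2 is Uu.
III-3 is clear so carries U and received u from II-1 (uu), so III-3 is Uu.
The cross gives 1/4 UU : 1/2 Uu : 1/4 uu, so P(offspring is clear) = 3/4.

3/4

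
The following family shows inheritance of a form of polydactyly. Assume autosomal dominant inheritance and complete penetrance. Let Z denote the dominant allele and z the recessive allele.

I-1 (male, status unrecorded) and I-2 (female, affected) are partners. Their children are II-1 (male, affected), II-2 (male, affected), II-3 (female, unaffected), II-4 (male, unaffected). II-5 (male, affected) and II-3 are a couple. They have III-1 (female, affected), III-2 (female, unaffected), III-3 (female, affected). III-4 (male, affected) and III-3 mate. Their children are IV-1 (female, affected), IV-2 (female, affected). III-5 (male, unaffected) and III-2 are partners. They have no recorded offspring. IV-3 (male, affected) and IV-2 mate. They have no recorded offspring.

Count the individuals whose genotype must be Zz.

Obligate heterozygotes: I-2 is affected so carries Z and passed z to II-3 (zz), so I-2 is Zz; II-5 is affected so carries Z and passed z to III-2 (zz), so II-5 is Zz; III-1 is affected so carries Z and received z from II-3 (zz), so III-1 is Zz; III-3 is affected so carries Z and received z from II-3 (zz), so III-3 is Zz.
Every other individual is either homozygous by phenotype or has at least one consistent homozygous assignment, so the count is 4.

4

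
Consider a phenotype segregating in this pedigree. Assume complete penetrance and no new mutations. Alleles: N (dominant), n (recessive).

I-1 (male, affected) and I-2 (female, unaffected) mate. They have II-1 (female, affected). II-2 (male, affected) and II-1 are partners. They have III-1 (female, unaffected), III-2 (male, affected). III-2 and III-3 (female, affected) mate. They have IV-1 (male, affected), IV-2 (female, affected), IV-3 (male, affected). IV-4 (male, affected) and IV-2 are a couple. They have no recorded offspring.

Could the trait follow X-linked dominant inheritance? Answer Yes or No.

Under X-linked dominant, III-1 (unaffected, female) cannot arise from II-2 (affected) × II-1 (affected).

No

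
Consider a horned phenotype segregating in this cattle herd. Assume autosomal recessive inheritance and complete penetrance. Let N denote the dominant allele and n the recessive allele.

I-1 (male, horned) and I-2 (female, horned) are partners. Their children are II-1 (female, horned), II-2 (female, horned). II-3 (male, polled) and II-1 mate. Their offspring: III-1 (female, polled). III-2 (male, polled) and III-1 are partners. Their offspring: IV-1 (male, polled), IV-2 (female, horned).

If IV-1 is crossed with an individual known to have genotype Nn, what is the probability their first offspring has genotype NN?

III-2 is polled so carries N and passed n to IV-2 (nn), so III-2 is Nn.
III-1 is polled so carries N and received n from II-1 (nn), so III-1 is Nn.
IV-1 is a polled offspring of III-2 (Nn) × III-1 (Nn), whose cross gives 1/4 NN : 1/2 Nn : 1/4 nn; conditioning on being polled, IV-1 is NN with probability 1/3, Nn with probability 2/3.
Summing over parental genotype combinations, P(offspring has genotype NN) = 1/3·1/2 + 2/3·1/4 = 1/3.

1/3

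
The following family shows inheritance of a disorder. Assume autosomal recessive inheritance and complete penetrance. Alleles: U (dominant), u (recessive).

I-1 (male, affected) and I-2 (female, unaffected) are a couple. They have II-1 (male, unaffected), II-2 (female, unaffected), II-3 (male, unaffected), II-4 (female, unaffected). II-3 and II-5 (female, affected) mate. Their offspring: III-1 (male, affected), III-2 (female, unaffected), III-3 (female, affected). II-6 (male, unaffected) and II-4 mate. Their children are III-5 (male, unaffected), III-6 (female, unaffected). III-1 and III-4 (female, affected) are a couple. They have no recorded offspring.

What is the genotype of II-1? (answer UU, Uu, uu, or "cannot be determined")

Uu

From phenotype alone, II-1 is UU or Uu.
II-1 is unaffected so carries U and received u from I-1 (uu), so II-1 is Uu.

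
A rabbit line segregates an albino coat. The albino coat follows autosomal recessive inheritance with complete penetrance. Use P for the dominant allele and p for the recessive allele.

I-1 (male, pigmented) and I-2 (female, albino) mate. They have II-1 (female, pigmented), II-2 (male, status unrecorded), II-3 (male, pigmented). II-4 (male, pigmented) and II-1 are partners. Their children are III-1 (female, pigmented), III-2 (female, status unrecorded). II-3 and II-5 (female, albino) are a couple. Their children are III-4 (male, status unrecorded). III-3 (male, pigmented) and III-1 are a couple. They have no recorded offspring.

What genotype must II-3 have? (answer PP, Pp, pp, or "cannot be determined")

From phenotype alone, II-3 is PP or Pp.
II-3 is pigmented so carries P and received p from I-2 (pp), so II-3 is Pp.

Pp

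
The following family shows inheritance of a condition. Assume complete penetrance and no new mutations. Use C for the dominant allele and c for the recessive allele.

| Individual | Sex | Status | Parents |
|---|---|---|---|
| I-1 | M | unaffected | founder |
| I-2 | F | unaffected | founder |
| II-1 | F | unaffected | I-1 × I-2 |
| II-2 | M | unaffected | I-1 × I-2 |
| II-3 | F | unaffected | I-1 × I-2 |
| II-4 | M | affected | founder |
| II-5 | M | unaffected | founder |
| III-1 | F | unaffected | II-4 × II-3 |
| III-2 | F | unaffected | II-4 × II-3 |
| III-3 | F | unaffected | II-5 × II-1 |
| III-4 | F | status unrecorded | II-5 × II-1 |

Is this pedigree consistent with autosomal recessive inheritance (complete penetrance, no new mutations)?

A consistent assignment under autosomal recessive exists: I-1 CC, I-2 CC, II-1 CC, II-2 CC, II-3 CC, II-4 cc, II-5 CC, III-1 Cc, III-2 Cc, III-3 CC, III-4 CC.
In this assignment every recorded phenotype matches its genotype and every non-founder's genotype is obtainable from its parents' genotypes, so the pedigree is consistent.

Yes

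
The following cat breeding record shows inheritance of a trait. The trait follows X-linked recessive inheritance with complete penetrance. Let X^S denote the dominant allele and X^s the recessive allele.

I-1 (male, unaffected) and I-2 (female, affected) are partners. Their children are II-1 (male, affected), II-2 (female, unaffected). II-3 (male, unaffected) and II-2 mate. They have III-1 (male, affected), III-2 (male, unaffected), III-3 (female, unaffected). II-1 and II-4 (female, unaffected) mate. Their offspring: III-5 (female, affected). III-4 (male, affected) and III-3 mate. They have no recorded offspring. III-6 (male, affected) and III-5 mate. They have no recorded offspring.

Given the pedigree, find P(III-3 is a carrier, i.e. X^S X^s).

II-3 is unaffected, so II-3 is X^S Y.
II-2 is unaffected so carries S and received s from I-2 (X^s X^s), so II-2 is X^S X^s.
Their cross gives offspring ratios 1/2 X^S X^S : 1/2 X^S X^s. Conditioning on III-3 being unaffected, P(X^S X^s) = 1/2 / 1 = 1/2.

1/2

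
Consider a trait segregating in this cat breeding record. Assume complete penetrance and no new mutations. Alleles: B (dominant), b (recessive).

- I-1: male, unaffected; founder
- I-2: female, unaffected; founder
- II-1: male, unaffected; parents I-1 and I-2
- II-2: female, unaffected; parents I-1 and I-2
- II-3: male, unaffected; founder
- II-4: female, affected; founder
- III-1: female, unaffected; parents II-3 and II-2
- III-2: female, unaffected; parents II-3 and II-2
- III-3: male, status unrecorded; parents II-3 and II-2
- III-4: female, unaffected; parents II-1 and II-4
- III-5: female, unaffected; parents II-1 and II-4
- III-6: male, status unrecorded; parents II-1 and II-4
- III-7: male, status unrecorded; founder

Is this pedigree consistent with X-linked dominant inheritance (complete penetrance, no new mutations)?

A consistent assignment under X-linked dominant exists: I-1 X^b Y, I-2 X^b X^b, II-1 X^b Y, II-2 X^b X^b, II-3 X^b Y, II-4 X^B X^b, III-1 X^b X^b, III-2 X^b X^b, III-3 X^b Y, III-4 X^b X^b, III-5 X^b X^b, III-6 X^B Y, III-7 X^B Y.
In this assignment every recorded phenotype matches its genotype and every non-founder's genotype is obtainable from its parents' genotypes, so the pedigree is consistent.

Yes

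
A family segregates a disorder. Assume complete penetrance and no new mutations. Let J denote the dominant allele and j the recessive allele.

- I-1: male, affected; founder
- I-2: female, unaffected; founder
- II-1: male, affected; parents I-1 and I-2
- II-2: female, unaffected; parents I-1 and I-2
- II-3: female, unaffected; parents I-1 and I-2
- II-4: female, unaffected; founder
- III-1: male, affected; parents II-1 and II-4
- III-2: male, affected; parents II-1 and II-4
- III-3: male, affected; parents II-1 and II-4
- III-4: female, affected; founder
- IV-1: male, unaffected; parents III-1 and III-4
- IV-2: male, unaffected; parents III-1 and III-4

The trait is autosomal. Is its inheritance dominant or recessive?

III-1 and III-4 are both affected yet have an unaffected child IV-1. Under a recessive model two affected parents are homozygous and every child would be affected, so the trait cannot be recessive.

dominant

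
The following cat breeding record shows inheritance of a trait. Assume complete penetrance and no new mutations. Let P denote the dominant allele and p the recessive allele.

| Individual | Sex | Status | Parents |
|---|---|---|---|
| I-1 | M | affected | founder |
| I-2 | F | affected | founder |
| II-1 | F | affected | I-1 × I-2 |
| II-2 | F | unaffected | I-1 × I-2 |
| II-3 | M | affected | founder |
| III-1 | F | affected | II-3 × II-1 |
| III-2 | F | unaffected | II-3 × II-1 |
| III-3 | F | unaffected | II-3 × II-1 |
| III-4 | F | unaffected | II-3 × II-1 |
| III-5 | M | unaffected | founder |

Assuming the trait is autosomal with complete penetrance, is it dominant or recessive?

dominant

I-1 and I-2 are both affected yet have an unaffected child II-2. Under a recessive model two affected parents are homozygous and every child would be affected, so the trait cannot be recessive.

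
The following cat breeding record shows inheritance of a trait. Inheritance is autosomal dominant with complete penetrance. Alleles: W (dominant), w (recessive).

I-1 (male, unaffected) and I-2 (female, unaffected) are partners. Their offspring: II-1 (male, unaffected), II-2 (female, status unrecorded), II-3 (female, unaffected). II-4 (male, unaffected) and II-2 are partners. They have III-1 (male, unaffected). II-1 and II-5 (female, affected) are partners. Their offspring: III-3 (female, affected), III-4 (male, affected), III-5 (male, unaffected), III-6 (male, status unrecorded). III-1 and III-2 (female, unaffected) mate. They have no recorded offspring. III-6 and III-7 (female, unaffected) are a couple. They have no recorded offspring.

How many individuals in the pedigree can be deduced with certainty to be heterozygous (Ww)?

3

Obligate heterozygotes: II-5 is affected so carries W and passed w to III-5 (ww), so II-5 is Ww; III-3 is affected so carries W and received w from II-1 (ww), so III-3 is Ww; III-4 is affected so carries W and received w from II-1 (ww), so III-4 is Ww.
Every other individual is either homozygous by phenotype or has at least one consistent homozygous assignment, so the count is 3.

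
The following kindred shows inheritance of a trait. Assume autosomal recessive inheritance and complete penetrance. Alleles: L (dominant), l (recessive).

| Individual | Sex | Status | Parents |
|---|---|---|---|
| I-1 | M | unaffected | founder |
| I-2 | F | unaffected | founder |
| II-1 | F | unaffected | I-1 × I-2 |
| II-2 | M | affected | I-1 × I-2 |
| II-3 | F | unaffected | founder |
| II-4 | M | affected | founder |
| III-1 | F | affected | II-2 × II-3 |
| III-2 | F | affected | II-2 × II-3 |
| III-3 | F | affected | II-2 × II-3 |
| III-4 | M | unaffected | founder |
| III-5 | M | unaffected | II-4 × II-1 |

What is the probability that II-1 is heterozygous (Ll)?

1/2

I-1 is unaffected so carries L and passed l to II-2 (ll), so I-1 is Ll.
I-2 is unaffected so carries L and passed l to II-2 (ll), so I-2 is Ll.
Their cross gives offspring ratios 1/4 LL : 1/2 Ll : 1/4 ll. Conditioning on II-1 being unaffected, P(Ll) = 1/2 / 3/4 = 2/3 before taking II-1's own offspring into account.
II-4 is affected, so II-4 is ll.
Now use II-1's offspring. Probability of each recorded status — unaffected son III-5: 1/2 if II-1 is Ll, 1 if LL.
Bayes: P(Ll) = 2/3·1/2 / (2/3·1/2 + 1/3·1) = 1/2.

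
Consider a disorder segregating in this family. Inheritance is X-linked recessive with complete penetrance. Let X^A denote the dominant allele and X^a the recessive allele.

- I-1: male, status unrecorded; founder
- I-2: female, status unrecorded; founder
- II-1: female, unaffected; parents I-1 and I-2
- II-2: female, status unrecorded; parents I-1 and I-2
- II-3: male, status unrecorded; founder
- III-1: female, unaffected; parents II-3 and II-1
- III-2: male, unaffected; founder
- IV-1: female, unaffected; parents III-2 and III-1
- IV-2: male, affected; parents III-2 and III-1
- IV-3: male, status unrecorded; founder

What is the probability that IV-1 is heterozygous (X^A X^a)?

1/2

III-2 is unaffected, so III-2 is X^A Y.
III-1 is unaffected so carries A and passed a to IV-2 (X^a Y), so III-1 is X^A X^a.
Their cross gives offspring ratios 1/2 X^A X^A : 1/2 X^A X^a. Conditioning on IV-1 being unaffected, P(X^A X^a) = 1/2 / 1 = 1/2.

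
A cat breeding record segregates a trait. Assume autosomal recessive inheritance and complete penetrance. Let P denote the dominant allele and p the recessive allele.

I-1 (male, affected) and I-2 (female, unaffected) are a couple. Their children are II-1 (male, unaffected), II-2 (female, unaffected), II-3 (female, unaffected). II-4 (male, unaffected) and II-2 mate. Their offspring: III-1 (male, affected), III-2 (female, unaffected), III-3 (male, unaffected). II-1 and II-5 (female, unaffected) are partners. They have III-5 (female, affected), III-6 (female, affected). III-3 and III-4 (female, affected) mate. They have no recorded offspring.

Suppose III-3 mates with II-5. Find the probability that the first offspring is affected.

1/6

II-4 is unaffected so carries P and passed p to III-1 (pp), so II-4 is Pp.
II-2 is unaffected so carries P and received p from I-1 (pp), so II-2 is Pp.
III-3 is an unaffected offspring of II-4 (Pp) × II-2 (Pp), whose cross gives 1/4 PP : 1/2 Pp : 1/4 pp; conditioning on being unaffected, III-3 is PP with probability 1/3, Pp with probability 2/3.
II-5 is unaffected so carries P and passed p to III-5 (pp), so II-5 is Pp.
Summing over parental genotype combinations, P(offspring is affected) = 2/3·1/4 = 1/6.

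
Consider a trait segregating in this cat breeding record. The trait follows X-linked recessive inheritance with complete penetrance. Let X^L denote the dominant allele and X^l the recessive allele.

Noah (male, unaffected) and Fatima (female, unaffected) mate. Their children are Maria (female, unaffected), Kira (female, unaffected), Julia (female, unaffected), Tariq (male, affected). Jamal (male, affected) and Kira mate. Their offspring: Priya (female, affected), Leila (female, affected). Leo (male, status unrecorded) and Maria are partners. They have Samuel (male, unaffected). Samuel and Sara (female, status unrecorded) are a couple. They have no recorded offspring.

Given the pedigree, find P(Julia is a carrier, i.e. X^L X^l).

Noah is unaffected, so Noah is X^L Y.
Fatima is unaffected so carries L and passed l to Kira (X^L X^l, whose L came from Noah), so Fatima is X^L X^l.
Their cross gives offspring ratios 1/2 X^L X^L : 1/2 X^L X^l. Conditioning on Julia being unaffected, P(X^L X^l) = 1/2 / 1 = 1/2.

1/2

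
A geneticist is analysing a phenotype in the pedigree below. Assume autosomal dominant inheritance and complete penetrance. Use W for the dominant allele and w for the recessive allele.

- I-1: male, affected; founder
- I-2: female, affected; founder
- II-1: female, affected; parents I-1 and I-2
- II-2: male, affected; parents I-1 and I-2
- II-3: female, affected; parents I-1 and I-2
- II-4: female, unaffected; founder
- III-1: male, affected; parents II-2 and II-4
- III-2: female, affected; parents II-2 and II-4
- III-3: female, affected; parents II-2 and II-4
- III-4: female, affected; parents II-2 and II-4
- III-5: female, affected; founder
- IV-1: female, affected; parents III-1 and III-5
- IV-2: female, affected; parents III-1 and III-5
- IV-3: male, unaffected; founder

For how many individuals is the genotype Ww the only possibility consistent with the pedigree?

Obligate heterozygotes: III-1 is affected so carries W and received w from II-4 (ww), so III-1 is Ww; III-2 is affected so carries W and received w from II-4 (ww), so III-2 is Ww; III-3 is affected so carries W and received w from II-4 (ww), so III-3 is Ww; III-4 is affected so carries W and received w from II-4 (ww), so III-4 is Ww.
Every other individual is either homozygous by phenotype or has at least one consistent homozygous assignment, so the count is 4.

4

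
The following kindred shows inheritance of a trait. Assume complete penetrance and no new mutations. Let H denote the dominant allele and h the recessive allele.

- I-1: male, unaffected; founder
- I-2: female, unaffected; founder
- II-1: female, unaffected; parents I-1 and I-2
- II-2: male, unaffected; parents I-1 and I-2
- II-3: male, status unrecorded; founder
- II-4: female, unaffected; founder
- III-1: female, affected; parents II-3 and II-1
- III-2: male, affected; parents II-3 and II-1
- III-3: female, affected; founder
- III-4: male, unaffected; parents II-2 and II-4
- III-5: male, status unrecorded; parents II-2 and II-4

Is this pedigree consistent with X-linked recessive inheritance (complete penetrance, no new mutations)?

A consistent assignment under X-linked recessive exists: I-1 X^H Y, I-2 X^H X^h, II-1 X^H X^h, II-2 X^H Y, II-3 X^h Y, II-4 X^H X^H, III-1 X^h X^h, III-2 X^h Y, III-3 X^h X^h, III-4 X^H Y, III-5 X^H Y.
In this assignment every recorded phenotype matches its genotype and every non-founder's genotype is obtainable from its parents' genotypes, so the pedigree is consistent.

Yes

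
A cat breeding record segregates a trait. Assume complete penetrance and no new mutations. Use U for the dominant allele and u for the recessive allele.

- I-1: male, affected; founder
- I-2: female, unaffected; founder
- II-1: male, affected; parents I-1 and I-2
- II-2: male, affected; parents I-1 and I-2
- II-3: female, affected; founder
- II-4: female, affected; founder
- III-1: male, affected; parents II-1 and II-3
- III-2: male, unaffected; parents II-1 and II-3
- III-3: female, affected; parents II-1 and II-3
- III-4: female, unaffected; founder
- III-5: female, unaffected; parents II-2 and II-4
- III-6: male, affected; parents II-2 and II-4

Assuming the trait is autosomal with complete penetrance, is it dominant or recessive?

dominant

II-1 and II-3 are both affected yet have an unaffected child III-2. Under a recessive model two affected parents are homozygous and every child would be affected, so the trait cannot be recessive.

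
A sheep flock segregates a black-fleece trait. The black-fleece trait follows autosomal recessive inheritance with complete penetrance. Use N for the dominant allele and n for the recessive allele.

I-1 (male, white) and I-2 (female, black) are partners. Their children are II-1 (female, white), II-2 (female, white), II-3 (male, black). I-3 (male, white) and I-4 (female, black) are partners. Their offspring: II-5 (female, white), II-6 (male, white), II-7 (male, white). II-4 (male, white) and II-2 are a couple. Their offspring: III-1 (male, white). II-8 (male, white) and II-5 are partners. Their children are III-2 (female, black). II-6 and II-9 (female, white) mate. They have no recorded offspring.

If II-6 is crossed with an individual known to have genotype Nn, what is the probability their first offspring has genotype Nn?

II-6 is white so carries N and received n from I-4 (nn), so II-6 is Nn.
The cross gives 1/4 NN : 1/2 Nn : 1/4 nn, so P(offspring has genotype Nn) = 1/2.

1/2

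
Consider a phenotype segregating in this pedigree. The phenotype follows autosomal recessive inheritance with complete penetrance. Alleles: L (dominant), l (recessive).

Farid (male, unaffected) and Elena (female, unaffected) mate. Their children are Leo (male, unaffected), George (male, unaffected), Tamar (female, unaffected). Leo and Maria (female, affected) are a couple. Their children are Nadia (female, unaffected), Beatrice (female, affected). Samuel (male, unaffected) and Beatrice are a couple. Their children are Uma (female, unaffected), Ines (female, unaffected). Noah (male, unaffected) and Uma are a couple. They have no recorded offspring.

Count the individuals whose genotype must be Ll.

Obligate heterozygotes: Leo is unaffected so carries L and passed l to Beatrice (ll), so Leo is Ll; Nadia is unaffected so carries L and received l from Maria (ll), so Nadia is Ll; Uma is unaffected so carries L and received l from Beatrice (ll), so Uma is Ll; Ines is unaffected so carries L and received l from Beatrice (ll), so Ines is Ll.
Every other individual is either homozygous by phenotype or has at least one consistent homozygous assignment, so the count is 4.

4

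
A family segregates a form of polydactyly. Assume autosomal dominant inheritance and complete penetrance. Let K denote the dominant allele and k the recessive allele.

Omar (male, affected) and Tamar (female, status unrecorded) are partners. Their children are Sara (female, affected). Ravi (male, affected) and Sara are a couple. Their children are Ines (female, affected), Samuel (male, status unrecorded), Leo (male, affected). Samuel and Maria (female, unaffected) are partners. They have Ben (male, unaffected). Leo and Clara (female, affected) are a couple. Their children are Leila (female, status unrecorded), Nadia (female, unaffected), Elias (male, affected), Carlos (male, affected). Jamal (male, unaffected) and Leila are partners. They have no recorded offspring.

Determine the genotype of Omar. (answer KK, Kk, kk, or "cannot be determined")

cannot be determined

Omar's phenotype allows KK or Kk, and no parent or child forces a single allele at both positions; consistent genotype assignments exist with Omar as KK or Kk.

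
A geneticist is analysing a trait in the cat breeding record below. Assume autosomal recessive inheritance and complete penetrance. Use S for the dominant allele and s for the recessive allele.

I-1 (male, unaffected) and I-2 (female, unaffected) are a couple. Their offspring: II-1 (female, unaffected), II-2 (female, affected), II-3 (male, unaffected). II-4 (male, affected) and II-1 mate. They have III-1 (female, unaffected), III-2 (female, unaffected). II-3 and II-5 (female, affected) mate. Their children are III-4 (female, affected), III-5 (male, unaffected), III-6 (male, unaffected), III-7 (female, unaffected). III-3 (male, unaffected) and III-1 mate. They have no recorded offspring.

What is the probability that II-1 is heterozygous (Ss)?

I-1 is unaffected so carries S and passed s to II-2 (ss), so I-1 is Ss.
I-2 is unaffected so carries S and passed s to II-2 (ss), so I-2 is Ss.
Their cross gives offspring ratios 1/4 SS : 1/2 Ss : 1/4 ss. Conditioning on II-1 being unaffected, P(Ss) = 1/2 / 3/4 = 2/3 before taking II-1's own offspring into account.
II-4 is affected, so II-4 is ss.
Now use II-1's offspring. Probability of each recorded status — unaffected daughter III-1: 1/2 if II-1 is Ss, 1 if SS; unaffected daughter III-2: 1/2 if II-1 is Ss, 1 if SS.
Bayes: P(Ss) = 2/3·1/4 / (2/3·1/4 + 1/3·1) = 1/3.

1/3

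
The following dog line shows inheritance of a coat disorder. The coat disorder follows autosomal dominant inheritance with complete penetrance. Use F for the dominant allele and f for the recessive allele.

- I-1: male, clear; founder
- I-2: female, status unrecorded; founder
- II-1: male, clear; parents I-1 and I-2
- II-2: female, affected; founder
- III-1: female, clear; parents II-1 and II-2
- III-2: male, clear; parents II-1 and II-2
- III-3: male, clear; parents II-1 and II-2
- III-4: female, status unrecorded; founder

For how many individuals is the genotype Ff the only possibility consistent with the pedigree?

1

Obligate heterozygotes: II-2 is affected so carries F and passed f to III-1 (ff), so II-2 is Ff.
Every other individual is either homozygous by phenotype or has at least one consistent homozygous assignment, so the count is 1.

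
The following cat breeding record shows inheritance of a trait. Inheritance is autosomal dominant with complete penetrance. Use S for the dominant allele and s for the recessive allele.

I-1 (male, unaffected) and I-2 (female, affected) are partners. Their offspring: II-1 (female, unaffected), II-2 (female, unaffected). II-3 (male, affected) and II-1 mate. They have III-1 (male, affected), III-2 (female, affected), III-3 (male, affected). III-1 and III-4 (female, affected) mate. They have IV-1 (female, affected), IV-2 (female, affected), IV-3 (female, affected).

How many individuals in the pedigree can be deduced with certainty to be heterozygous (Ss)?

Obligate heterozygotes: I-2 is affected so carries S and passed s to II-1 (ss), so I-2 is Ss; III-1 is affected so carries S and received s from II-1 (ss), so III-1 is Ss; III-2 is affected so carries S and received s from II-1 (ss), so III-2 is Ss; III-3 is affected so carries S and received s from II-1 (ss), so III-3 is Ss.
Every other individual is either homozygous by phenotype or has at least one consistent homozygous assignment, so the count is 4.

4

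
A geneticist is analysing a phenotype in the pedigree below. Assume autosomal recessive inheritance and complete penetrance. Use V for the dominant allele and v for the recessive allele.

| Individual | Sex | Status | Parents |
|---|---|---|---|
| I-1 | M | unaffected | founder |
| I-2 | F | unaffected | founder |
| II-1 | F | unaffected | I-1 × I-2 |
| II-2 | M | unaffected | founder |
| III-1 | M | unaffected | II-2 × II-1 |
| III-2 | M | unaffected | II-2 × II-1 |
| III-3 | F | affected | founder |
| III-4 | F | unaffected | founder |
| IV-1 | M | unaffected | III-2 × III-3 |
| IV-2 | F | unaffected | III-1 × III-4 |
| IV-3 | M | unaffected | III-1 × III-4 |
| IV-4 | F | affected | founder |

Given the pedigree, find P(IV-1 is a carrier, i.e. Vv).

IV-1 is unaffected so carries V and received v from III-3 (vv), so IV-1 is Vv, giving P(Vv) = 1.

1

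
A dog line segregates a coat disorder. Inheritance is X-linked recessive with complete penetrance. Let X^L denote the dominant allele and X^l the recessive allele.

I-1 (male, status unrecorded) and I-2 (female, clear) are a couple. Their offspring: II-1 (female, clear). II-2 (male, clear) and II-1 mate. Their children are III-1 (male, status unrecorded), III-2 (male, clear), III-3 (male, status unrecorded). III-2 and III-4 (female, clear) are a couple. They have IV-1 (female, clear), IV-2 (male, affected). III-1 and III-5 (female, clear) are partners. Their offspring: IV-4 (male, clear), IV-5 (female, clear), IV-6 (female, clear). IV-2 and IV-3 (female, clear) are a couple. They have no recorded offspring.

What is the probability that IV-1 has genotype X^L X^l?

1/2

III-2 is clear, so III-2 is X^L Y.
III-4 is clear so carries L and passed l to IV-2 (X^l Y), so III-4 is X^L X^l.
Their cross gives offspring ratios 1/2 X^L X^L : 1/2 X^L X^l. Conditioning on IV-1 being clear, P(X^L X^l) = 1/2 / 1 = 1/2.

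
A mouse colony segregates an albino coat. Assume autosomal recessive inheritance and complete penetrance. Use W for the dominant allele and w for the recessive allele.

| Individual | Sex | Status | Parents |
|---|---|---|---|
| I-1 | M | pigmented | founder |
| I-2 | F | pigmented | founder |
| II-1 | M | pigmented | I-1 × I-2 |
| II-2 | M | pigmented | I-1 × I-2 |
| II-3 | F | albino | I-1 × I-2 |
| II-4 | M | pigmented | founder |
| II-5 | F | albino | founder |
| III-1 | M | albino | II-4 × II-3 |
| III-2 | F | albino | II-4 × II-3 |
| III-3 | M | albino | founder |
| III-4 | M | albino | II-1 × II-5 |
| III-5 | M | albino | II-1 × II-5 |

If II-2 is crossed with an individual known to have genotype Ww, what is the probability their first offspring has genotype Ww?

1/2

I-1 is pigmented so carries W and passed w to II-3 (ww), so I-1 is Ww.
I-2 is pigmented so carries W and passed w to II-3 (ww), so I-2 is Ww.
II-2 is a pigmented offspring of I-1 (Ww) × I-2 (Ww), whose cross gives 1/4 WW : 1/2 Ww : 1/4 ww; conditioning on being pigmented, II-2 is WW with probability 1/3, Ww with probability 2/3.
Summing over parental genotype combinations, P(offspring has genotype Ww) = 1/3·1/2 + 2/3·1/2 = 1/2.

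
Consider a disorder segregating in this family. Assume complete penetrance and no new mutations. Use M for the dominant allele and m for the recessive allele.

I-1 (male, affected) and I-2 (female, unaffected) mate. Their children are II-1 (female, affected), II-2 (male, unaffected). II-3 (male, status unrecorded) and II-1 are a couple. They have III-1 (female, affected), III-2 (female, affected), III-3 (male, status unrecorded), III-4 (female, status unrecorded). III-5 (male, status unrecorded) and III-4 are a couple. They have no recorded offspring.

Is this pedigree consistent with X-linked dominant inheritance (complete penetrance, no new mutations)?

A consistent assignment under X-linked dominant exists: I-1 X^M Y, I-2 X^m X^m, II-1 X^M X^m, II-2 X^m Y, II-3 X^M Y, III-1 X^M X^M, III-2 X^M X^M, III-3 X^M Y, III-4 X^M X^M, III-5 X^M Y.
In this assignment every recorded phenotype matches its genotype and every non-founder's genotype is obtainable from its parents' genotypes, so the pedigree is consistent.

Yes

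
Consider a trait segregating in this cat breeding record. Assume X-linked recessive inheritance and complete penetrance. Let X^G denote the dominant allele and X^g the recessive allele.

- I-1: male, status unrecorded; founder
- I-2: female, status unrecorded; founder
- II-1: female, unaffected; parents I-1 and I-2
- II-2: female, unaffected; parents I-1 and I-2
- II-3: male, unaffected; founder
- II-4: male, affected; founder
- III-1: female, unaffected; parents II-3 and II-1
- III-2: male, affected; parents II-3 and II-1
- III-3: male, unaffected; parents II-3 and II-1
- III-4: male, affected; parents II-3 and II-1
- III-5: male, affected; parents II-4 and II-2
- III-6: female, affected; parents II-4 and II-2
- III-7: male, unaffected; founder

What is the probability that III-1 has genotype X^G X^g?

II-3 is unaffected, so II-3 is X^G Y.
II-1 is unaffected so carries G and passed g to III-2 (X^g Y), so II-1 is X^G X^g.
Their cross gives offspring ratios 1/2 X^G X^G : 1/2 X^G X^g. Conditioning on III-1 being unaffected, P(X^G X^g) = 1/2 / 1 = 1/2.

1/2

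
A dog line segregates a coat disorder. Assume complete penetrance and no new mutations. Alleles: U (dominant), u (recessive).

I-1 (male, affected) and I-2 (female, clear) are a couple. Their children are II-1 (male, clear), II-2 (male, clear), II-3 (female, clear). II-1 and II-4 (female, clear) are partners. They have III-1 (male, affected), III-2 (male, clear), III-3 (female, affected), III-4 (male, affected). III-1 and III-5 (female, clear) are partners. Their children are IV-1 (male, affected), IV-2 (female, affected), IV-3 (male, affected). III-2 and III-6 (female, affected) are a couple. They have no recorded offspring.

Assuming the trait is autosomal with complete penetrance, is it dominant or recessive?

II-1 and II-4 are both clear yet have an affected child III-1. Under dominance, an affected child requires at least one affected parent, so the trait cannot be dominant.

recessive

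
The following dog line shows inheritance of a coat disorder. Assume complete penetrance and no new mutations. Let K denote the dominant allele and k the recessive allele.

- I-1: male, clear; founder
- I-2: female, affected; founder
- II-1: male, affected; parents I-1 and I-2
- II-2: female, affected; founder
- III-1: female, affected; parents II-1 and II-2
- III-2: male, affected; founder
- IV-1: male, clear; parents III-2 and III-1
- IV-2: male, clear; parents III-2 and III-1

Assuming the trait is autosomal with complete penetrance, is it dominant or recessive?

dominant

III-2 and III-1 are both affected yet have a clear child IV-1. Under a recessive model two affected parents are homozygous and every child would be affected, so the trait cannot be recessive.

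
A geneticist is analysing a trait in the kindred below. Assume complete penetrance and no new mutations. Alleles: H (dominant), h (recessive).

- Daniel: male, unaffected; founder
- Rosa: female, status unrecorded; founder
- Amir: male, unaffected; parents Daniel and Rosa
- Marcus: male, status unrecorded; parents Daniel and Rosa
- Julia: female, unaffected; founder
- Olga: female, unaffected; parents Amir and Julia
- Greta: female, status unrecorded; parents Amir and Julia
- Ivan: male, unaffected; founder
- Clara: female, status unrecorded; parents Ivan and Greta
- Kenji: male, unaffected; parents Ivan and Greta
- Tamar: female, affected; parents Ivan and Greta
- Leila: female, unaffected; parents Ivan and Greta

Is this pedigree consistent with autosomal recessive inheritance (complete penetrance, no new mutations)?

A consistent assignment under autosomal recessive exists: Daniel HH, Rosa HH, Amir HH, Marcus HH, Julia Hh, Olga HH, Greta Hh, Ivan Hh, Clara HH, Kenji HH, Tamar hh, Leila HH.
In this assignment every recorded phenotype matches its genotype and every non-founder's genotype is obtainable from its parents' genotypes, so the pedigree is consistent.

Yes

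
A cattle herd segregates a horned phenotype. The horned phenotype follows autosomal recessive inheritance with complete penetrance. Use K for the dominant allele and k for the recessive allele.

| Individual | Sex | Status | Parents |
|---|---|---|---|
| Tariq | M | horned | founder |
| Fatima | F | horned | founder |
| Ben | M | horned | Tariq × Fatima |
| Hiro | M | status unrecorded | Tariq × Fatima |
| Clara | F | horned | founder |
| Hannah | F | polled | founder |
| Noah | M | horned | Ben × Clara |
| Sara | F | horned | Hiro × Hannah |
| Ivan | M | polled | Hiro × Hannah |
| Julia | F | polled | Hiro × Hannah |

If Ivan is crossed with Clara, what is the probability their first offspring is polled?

Ivan is polled so carries K and received k from Hiro (kk), so Ivan is Kk.
Clara is horned, so Clara is kk.
The cross gives 1/2 Kk : 1/2 kk, so P(offspring is polled) = 1/2.

1/2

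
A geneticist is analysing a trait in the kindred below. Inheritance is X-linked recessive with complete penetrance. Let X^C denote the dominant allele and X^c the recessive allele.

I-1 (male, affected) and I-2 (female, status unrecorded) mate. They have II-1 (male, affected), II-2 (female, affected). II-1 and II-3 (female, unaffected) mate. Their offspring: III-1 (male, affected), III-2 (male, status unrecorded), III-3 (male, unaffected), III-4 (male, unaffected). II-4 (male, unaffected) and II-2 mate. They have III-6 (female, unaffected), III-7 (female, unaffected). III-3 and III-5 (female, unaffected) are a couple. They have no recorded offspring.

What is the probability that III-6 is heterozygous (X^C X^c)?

1

III-6 is unaffected so carries C and received c from II-2 (X^c X^c), so III-6 is X^C X^c, giving P(X^C X^c) = 1.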